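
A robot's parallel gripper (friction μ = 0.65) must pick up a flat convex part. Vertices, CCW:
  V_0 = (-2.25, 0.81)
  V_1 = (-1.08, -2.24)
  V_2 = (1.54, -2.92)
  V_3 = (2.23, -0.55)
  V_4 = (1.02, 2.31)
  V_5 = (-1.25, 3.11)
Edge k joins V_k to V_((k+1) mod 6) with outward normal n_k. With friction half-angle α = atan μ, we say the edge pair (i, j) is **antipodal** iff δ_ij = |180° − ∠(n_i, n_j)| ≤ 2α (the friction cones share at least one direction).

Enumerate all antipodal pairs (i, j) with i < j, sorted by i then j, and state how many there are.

count = 7; pairs: (0,2), (0,3), (0,4), (1,3), (1,4), (2,5), (3,5)

α = atan 0.65 = 33.02°;  2α = 66.05°
n_0 = (-0.9337, -0.3582)
n_1 = (-0.2512, -0.9679)
n_2 = (+0.9601, -0.2795)
n_3 = (+0.9210, +0.3896)
n_4 = (+0.3324, +0.9431)
n_5 = (-0.9171, +0.3987)
  (0,1): δ = 125.54°  ·
  (0,2): δ = 37.22°  ✓
  (0,3): δ = 1.94°  ✓
  (0,4): δ = 49.60°  ✓
  (0,5): δ = 135.51°  ·
  (1,2): δ = 91.68°  ·
  (1,3): δ = 52.52°  ✓
  (1,4): δ = 4.86°  ✓
  (1,5): δ = 81.05°  ·
  (2,3): δ = 140.84°  ·
  (2,4): δ = 93.18°  ·
  (2,5): δ = 7.27°  ✓
  (3,4): δ = 132.35°  ·
  (3,5): δ = 46.43°  ✓
  (4,5): δ = 94.08°  ·
antipodal pairs: 7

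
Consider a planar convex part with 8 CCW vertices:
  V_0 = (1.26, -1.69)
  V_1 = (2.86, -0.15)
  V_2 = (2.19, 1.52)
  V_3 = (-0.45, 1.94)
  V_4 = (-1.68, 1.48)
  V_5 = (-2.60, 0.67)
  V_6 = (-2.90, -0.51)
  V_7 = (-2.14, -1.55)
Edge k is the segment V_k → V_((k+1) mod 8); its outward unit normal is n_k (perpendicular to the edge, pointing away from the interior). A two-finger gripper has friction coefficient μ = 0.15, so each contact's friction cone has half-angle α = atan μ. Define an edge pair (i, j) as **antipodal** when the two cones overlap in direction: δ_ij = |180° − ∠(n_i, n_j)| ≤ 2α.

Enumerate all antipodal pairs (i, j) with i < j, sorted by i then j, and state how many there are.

α = atan 0.15 = 8.53°;  2α = 17.06°
n_0 = (+0.6935, -0.7205)
n_1 = (+0.9281, +0.3723)
n_2 = (+0.1571, +0.9876)
n_3 = (-0.3503, +0.9366)
n_4 = (-0.6608, +0.7506)
n_5 = (-0.9692, +0.2464)
n_6 = (-0.8074, -0.5900)
n_7 = (-0.0411, -0.9992)
  (0,1): δ = 112.04°  ·
  (0,2): δ = 52.94°  ·
  (0,3): δ = 23.40°  ·
  (0,4): δ = 2.54°  ✓
  (0,5): δ = 31.83°  ·
  (0,6): δ = 82.25°  ·
  (0,7): δ = 133.74°  ·
  (1,2): δ = 120.90°  ·
  (1,3): δ = 91.36°  ·
  (1,4): δ = 70.50°  ·
  (1,5): δ = 36.13°  ·
  (1,6): δ = 14.30°  ✓
  (1,7): δ = 65.78°  ·
  (2,3): δ = 150.46°  ·
  (2,4): δ = 129.60°  ·
  (2,5): δ = 95.23°  ·
  (2,6): δ = 44.80°  ·
  (2,7): δ = 6.68°  ✓
  (3,4): δ = 159.14°  ·
  (3,5): δ = 124.77°  ·
  (3,6): δ = 74.35°  ·
  (3,7): δ = 22.86°  ·
  (4,5): δ = 145.63°  ·
  (4,6): δ = 95.20°  ·
  (4,7): δ = 43.72°  ·
  (5,6): δ = 129.58°  ·
  (5,7): δ = 78.09°  ·
  (6,7): δ = 128.52°  ·
antipodal pairs: 3

count = 3; pairs: (0,4), (1,6), (2,7)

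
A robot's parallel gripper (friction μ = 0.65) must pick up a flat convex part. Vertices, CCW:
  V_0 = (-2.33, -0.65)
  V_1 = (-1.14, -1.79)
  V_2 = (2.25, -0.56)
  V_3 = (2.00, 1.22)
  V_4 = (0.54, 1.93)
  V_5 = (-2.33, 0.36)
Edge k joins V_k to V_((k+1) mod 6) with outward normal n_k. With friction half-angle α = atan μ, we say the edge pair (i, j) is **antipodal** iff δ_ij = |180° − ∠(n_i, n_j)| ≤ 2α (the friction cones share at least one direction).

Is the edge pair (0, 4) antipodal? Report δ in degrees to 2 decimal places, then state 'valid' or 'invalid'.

δ = 72.45°, invalid

α = atan 0.65 = 33.02°;  2α = 66.05°
edge 0: e_0 = (+1.19, -1.14);  n_0 = (-0.6918, -0.7221)
edge 4: e_4 = (-2.87, -1.57);  n_4 = (-0.4799, +0.8773)
∠(n_0, n_4) = 107.55°
δ = |180° − 107.55°| = 72.45°
72.45° > 2α = 66.05°  →  invalid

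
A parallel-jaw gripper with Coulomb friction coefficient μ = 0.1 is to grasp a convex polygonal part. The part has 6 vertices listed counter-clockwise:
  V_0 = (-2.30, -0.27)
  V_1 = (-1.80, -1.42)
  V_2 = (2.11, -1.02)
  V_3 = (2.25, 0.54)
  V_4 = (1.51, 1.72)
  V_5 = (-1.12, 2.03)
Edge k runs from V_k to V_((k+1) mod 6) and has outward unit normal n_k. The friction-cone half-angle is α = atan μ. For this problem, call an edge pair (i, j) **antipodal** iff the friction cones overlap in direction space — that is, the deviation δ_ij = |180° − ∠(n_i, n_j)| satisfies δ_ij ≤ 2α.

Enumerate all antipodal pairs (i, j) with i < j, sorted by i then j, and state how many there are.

α = atan 0.1 = 5.71°;  2α = 11.42°
n_0 = (-0.9171, -0.3987)
n_1 = (+0.1018, -0.9948)
n_2 = (+0.9960, -0.0894)
n_3 = (+0.8472, +0.5313)
n_4 = (+0.1171, +0.9931)
n_5 = (-0.8897, +0.4565)
  (0,1): δ = 107.66°  ·
  (0,2): δ = 28.63°  ·
  (0,3): δ = 8.59°  ✓
  (0,4): δ = 59.78°  ·
  (0,5): δ = 129.34°  ·
  (1,2): δ = 100.97°  ·
  (1,3): δ = 63.75°  ·
  (1,4): δ = 12.56°  ·
  (1,5): δ = 57.00°  ·
  (2,3): δ = 142.78°  ·
  (2,4): δ = 91.59°  ·
  (2,5): δ = 22.03°  ·
  (3,4): δ = 128.82°  ·
  (3,5): δ = 59.25°  ·
  (4,5): δ = 110.44°  ·
antipodal pairs: 1

count = 1; pairs: (0,3)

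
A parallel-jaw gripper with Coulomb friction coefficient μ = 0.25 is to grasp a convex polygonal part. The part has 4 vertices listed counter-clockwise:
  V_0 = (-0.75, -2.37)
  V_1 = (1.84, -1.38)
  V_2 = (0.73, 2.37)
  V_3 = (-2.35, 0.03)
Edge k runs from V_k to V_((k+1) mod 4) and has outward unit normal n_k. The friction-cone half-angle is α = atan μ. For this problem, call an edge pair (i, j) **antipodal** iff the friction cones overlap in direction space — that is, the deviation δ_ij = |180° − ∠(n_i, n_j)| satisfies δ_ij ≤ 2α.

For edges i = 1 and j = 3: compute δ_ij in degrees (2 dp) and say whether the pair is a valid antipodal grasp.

α = atan 0.25 = 14.04°;  2α = 28.07°
edge 1: e_1 = (-1.11, +3.75);  n_1 = (+0.9589, +0.2838)
edge 3: e_3 = (+1.60, -2.40);  n_3 = (-0.8321, -0.5547)
∠(n_1, n_3) = 162.80°
δ = |180° − 162.80°| = 17.20°
17.20° ≤ 2α = 28.07°  →  valid

δ = 17.20°, valid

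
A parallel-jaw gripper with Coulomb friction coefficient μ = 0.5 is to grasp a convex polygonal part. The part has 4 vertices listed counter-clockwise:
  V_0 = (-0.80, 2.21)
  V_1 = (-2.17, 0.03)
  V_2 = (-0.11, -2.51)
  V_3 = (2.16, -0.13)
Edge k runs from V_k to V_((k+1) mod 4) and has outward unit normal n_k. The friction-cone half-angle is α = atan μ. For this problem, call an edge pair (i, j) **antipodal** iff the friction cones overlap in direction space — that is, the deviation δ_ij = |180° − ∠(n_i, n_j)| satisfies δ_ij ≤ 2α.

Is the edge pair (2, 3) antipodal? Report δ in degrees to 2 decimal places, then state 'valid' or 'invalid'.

α = atan 0.5 = 26.57°;  2α = 53.13°
edge 2: e_2 = (+2.27, +2.38);  n_2 = (+0.7236, -0.6902)
edge 3: e_3 = (-2.96, +2.34);  n_3 = (+0.6202, +0.7845)
∠(n_2, n_3) = 95.32°
δ = |180° − 95.32°| = 84.68°
84.68° > 2α = 53.13°  →  invalid

δ = 84.68°, invalid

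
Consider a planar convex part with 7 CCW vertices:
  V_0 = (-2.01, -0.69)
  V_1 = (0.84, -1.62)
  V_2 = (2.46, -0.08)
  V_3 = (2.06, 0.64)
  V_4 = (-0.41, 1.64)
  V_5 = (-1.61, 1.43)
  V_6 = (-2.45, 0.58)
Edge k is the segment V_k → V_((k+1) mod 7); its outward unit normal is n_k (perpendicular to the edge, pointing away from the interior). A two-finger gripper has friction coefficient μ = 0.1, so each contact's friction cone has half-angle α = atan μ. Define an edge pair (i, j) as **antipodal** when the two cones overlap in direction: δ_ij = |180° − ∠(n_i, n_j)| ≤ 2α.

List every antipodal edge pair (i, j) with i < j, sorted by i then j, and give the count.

count = 3; pairs: (0,3), (1,5), (2,6)

α = atan 0.1 = 5.71°;  2α = 11.42°
n_0 = (-0.3102, -0.9507)
n_1 = (+0.6890, -0.7248)
n_2 = (+0.8742, +0.4856)
n_3 = (+0.3753, +0.9269)
n_4 = (-0.1724, +0.9850)
n_5 = (-0.7113, +0.7029)
n_6 = (-0.9449, -0.3274)
  (0,1): δ = 118.38°  ·
  (0,2): δ = 42.87°  ·
  (0,3): δ = 3.97°  ✓
  (0,4): δ = 28.00°  ·
  (0,5): δ = 63.41°  ·
  (0,6): δ = 127.18°  ·
  (1,2): δ = 104.50°  ·
  (1,3): δ = 65.59°  ·
  (1,4): δ = 33.62°  ·
  (1,5): δ = 1.79°  ✓
  (1,6): δ = 65.56°  ·
  (2,3): δ = 141.10°  ·
  (2,4): δ = 109.13°  ·
  (2,5): δ = 73.72°  ·
  (2,6): δ = 9.95°  ✓
  (3,4): δ = 148.03°  ·
  (3,5): δ = 112.62°  ·
  (3,6): δ = 48.85°  ·
  (4,5): δ = 144.59°  ·
  (4,6): δ = 80.82°  ·
  (5,6): δ = 116.23°  ·
antipodal pairs: 3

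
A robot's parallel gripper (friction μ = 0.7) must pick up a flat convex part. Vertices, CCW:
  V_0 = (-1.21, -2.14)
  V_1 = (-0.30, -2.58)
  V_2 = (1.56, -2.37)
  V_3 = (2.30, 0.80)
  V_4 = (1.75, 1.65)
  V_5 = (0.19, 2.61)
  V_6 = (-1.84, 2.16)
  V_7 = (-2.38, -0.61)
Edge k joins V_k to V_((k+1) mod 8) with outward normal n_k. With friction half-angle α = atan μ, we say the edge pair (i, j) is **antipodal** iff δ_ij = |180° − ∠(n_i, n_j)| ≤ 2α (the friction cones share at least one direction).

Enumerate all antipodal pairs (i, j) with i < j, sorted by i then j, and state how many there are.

α = atan 0.7 = 34.99°;  2α = 69.98°
n_0 = (-0.4353, -0.9003)
n_1 = (+0.1122, -0.9937)
n_2 = (+0.9738, -0.2273)
n_3 = (+0.8396, +0.5433)
n_4 = (+0.5241, +0.8517)
n_5 = (-0.2164, +0.9763)
n_6 = (-0.9815, +0.1913)
n_7 = (-0.7944, -0.6075)
  (0,1): δ = 147.75°  ·
  (0,2): δ = 77.34°  ·
  (0,3): δ = 31.29°  ✓
  (0,4): δ = 5.80°  ✓
  (0,5): δ = 38.30°  ✓
  (0,6): δ = 104.77°  ·
  (0,7): δ = 153.21°  ·
  (1,2): δ = 109.58°  ·
  (1,3): δ = 63.54°  ✓
  (1,4): δ = 38.05°  ✓
  (1,5): δ = 6.06°  ✓
  (1,6): δ = 72.53°  ·
  (1,7): δ = 120.96°  ·
  (2,3): δ = 133.96°  ·
  (2,4): δ = 108.47°  ·
  (2,5): δ = 64.36°  ✓
  (2,6): δ = 2.11°  ✓
  (2,7): δ = 50.55°  ✓
  (3,4): δ = 154.51°  ·
  (3,5): δ = 110.41°  ·
  (3,6): δ = 43.94°  ✓
  (3,7): δ = 4.50°  ✓
  (4,5): δ = 135.89°  ·
  (4,6): δ = 69.42°  ✓
  (4,7): δ = 20.99°  ✓
  (5,6): δ = 113.53°  ·
  (5,7): δ = 65.09°  ✓
  (6,7): δ = 131.56°  ·
antipodal pairs: 14

count = 14; pairs: (0,3), (0,4), (0,5), (1,3), (1,4), (1,5), (2,5), (2,6), (2,7), (3,6), (3,7), (4,6), (4,7), (5,7)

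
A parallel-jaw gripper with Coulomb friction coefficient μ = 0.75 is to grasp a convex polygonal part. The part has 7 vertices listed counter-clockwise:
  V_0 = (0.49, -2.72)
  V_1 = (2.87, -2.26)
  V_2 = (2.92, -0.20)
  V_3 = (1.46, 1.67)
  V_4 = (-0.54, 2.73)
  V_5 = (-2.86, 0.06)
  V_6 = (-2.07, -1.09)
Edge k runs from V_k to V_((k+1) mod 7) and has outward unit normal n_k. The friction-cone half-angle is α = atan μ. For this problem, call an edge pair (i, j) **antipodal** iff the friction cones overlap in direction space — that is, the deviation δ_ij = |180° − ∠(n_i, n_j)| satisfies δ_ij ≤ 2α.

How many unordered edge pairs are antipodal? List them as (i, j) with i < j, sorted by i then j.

α = atan 0.75 = 36.87°;  2α = 73.74°
n_0 = (+0.1898, -0.9818)
n_1 = (+0.9997, -0.0243)
n_2 = (+0.7882, +0.6154)
n_3 = (+0.4683, +0.8836)
n_4 = (-0.7548, +0.6559)
n_5 = (-0.8243, -0.5662)
n_6 = (-0.5371, -0.8435)
  (0,1): δ = 102.33°  ·
  (0,2): δ = 62.96°  ✓
  (0,3): δ = 38.86°  ✓
  (0,4): δ = 38.07°  ✓
  (0,5): δ = 113.55°  ·
  (0,6): δ = 136.58°  ·
  (1,2): δ = 140.63°  ·
  (1,3): δ = 116.53°  ·
  (1,4): δ = 39.60°  ✓
  (1,5): δ = 35.88°  ✓
  (1,6): δ = 58.90°  ✓
  (2,3): δ = 155.90°  ·
  (2,4): δ = 78.97°  ·
  (2,5): δ = 3.49°  ✓
  (2,6): δ = 19.53°  ✓
  (3,4): δ = 103.06°  ·
  (3,5): δ = 27.59°  ✓
  (3,6): δ = 4.56°  ✓
  (4,5): δ = 104.52°  ·
  (4,6): δ = 81.50°  ·
  (5,6): δ = 156.97°  ·
antipodal pairs: 10

count = 10; pairs: (0,2), (0,3), (0,4), (1,4), (1,5), (1,6), (2,5), (2,6), (3,5), (3,6)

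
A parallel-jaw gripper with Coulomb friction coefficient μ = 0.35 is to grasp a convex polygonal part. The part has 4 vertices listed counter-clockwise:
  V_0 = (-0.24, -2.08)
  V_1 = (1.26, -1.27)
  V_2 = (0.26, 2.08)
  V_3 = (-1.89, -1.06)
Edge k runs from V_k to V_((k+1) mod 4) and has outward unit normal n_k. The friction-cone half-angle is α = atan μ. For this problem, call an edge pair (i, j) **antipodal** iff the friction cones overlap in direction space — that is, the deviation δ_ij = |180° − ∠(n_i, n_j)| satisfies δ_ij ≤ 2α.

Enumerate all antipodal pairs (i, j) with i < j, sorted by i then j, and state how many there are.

count = 1; pairs: (0,2)

α = atan 0.35 = 19.29°;  2α = 38.58°
n_0 = (+0.4751, -0.8799)
n_1 = (+0.9582, +0.2860)
n_2 = (-0.8251, +0.5650)
n_3 = (-0.5258, -0.8506)
  (0,1): δ = 101.75°  ·
  (0,2): δ = 27.23°  ✓
  (0,3): δ = 119.91°  ·
  (1,2): δ = 51.02°  ·
  (1,3): δ = 41.66°  ·
  (2,3): δ = 87.32°  ·
antipodal pairs: 1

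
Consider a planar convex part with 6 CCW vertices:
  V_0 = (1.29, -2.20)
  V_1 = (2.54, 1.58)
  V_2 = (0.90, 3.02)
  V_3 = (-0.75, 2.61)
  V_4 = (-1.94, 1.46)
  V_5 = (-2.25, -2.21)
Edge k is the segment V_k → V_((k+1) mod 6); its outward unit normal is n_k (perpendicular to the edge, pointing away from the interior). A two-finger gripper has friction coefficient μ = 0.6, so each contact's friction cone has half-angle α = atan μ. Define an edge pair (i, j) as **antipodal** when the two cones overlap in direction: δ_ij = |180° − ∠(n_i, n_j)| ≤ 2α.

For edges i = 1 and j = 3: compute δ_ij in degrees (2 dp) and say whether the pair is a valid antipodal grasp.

δ = 94.69°, invalid

α = atan 0.6 = 30.96°;  2α = 61.93°
edge 1: e_1 = (-1.64, +1.44);  n_1 = (+0.6598, +0.7514)
edge 3: e_3 = (-1.19, -1.15);  n_3 = (-0.6949, +0.7191)
∠(n_1, n_3) = 85.31°
δ = |180° − 85.31°| = 94.69°
94.69° > 2α = 61.93°  →  invalid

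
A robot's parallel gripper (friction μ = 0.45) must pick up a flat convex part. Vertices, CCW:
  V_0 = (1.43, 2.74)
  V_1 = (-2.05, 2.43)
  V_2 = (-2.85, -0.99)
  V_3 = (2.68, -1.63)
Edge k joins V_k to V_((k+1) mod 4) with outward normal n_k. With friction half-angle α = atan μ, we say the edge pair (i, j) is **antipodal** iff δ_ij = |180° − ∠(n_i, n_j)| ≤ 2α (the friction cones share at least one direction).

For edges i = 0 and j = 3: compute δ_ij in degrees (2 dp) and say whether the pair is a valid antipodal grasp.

α = atan 0.45 = 24.23°;  2α = 48.46°
edge 0: e_0 = (-3.48, -0.31);  n_0 = (-0.0887, +0.9961)
edge 3: e_3 = (-1.25, +4.37);  n_3 = (+0.9614, +0.2750)
∠(n_0, n_3) = 79.13°
δ = |180° − 79.13°| = 100.87°
100.87° > 2α = 48.46°  →  invalid

δ = 100.87°, invalid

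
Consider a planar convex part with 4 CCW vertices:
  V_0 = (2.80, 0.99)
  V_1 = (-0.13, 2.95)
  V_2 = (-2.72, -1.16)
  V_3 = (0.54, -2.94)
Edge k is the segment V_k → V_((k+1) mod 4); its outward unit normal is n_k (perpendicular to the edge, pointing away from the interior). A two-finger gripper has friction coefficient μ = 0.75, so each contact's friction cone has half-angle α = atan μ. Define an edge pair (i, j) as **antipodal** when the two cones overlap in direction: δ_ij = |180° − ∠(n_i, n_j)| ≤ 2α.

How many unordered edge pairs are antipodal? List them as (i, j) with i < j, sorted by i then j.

α = atan 0.75 = 36.87°;  2α = 73.74°
n_0 = (+0.5560, +0.8312)
n_1 = (-0.8460, +0.5331)
n_2 = (-0.4792, -0.8777)
n_3 = (+0.8669, -0.4985)
  (0,1): δ = 88.44°  ·
  (0,2): δ = 5.15°  ✓
  (0,3): δ = 93.88°  ·
  (1,2): δ = 86.42°  ·
  (1,3): δ = 2.32°  ✓
  (2,3): δ = 91.27°  ·
antipodal pairs: 2

count = 2; pairs: (0,2), (1,3)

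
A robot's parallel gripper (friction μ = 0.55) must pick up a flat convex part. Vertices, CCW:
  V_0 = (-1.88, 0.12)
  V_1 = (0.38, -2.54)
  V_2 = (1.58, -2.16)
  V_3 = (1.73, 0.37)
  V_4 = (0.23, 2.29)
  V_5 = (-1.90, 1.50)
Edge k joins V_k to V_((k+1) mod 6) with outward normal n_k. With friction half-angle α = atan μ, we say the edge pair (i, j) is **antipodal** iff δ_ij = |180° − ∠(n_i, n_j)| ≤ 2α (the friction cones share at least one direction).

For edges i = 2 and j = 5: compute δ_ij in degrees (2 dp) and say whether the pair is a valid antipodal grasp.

α = atan 0.55 = 28.81°;  2α = 57.62°
edge 2: e_2 = (+0.15, +2.53);  n_2 = (+0.9982, -0.0592)
edge 5: e_5 = (+0.02, -1.38);  n_5 = (-0.9999, -0.0145)
∠(n_2, n_5) = 175.78°
δ = |180° − 175.78°| = 4.22°
4.22° ≤ 2α = 57.62°  →  valid

δ = 4.22°, valid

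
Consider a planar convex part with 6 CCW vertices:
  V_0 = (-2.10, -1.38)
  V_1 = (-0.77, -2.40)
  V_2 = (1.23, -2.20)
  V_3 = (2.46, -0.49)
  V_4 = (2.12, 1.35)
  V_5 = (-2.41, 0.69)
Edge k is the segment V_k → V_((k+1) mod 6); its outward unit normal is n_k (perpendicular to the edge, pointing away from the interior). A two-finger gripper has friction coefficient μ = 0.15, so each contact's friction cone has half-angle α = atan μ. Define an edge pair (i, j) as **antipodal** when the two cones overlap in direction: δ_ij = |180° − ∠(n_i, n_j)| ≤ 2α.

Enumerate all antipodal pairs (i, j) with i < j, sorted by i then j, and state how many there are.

count = 2; pairs: (1,4), (3,5)

α = atan 0.15 = 8.53°;  2α = 17.06°
n_0 = (-0.6086, -0.7935)
n_1 = (+0.0995, -0.9950)
n_2 = (+0.8118, -0.5839)
n_3 = (+0.9834, +0.1817)
n_4 = (-0.1442, +0.9896)
n_5 = (-0.9890, -0.1481)
  (0,1): δ = 136.80°  ·
  (0,2): δ = 88.24°  ·
  (0,3): δ = 42.05°  ·
  (0,4): δ = 45.77°  ·
  (0,5): δ = 136.00°  ·
  (1,2): δ = 131.44°  ·
  (1,3): δ = 85.24°  ·
  (1,4): δ = 2.58°  ✓
  (1,5): δ = 92.81°  ·
  (2,3): δ = 133.80°  ·
  (2,4): δ = 45.98°  ·
  (2,5): δ = 44.24°  ·
  (3,4): δ = 92.18°  ·
  (3,5): δ = 1.95°  ✓
  (4,5): δ = 89.77°  ·
antipodal pairs: 2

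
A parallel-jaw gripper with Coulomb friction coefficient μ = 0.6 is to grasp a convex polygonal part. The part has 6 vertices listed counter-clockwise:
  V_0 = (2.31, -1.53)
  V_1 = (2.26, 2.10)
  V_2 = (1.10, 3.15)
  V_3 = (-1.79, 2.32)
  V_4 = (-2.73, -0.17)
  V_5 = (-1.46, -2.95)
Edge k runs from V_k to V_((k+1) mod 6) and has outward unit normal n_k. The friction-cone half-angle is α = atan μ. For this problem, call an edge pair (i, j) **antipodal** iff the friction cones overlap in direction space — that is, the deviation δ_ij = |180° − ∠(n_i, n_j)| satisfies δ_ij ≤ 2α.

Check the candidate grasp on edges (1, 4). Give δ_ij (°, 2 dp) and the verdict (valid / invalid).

δ = 23.30°, valid

α = atan 0.6 = 30.96°;  2α = 61.93°
edge 1: e_1 = (-1.16, +1.05);  n_1 = (+0.6711, +0.7414)
edge 4: e_4 = (+1.27, -2.78);  n_4 = (-0.9096, -0.4155)
∠(n_1, n_4) = 156.70°
δ = |180° − 156.70°| = 23.30°
23.30° ≤ 2α = 61.93°  →  valid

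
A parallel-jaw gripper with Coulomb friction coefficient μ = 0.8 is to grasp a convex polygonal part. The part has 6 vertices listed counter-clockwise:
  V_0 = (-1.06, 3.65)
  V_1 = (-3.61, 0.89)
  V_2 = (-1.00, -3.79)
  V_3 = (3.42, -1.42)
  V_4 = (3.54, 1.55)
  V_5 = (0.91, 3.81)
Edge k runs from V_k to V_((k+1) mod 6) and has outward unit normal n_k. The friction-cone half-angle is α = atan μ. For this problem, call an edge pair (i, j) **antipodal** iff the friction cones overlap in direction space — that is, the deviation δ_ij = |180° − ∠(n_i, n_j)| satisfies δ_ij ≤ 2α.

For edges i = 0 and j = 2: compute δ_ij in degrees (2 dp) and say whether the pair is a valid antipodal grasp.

α = atan 0.8 = 38.66°;  2α = 77.32°
edge 0: e_0 = (-2.55, -2.76);  n_0 = (-0.7345, +0.6786)
edge 2: e_2 = (+4.42, +2.37);  n_2 = (+0.4726, -0.8813)
∠(n_0, n_2) = 160.94°
δ = |180° − 160.94°| = 19.06°
19.06° ≤ 2α = 77.32°  →  valid

δ = 19.06°, valid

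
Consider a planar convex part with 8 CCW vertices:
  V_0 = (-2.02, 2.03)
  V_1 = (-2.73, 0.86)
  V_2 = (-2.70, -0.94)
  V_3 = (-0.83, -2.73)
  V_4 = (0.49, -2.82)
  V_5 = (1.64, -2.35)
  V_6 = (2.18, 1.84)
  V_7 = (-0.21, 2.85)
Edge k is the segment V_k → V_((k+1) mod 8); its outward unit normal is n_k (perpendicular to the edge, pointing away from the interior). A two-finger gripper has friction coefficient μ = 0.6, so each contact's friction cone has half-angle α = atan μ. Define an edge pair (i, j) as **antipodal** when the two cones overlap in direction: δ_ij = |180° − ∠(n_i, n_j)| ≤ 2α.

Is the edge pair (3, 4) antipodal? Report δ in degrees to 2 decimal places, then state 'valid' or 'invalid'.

α = atan 0.6 = 30.96°;  2α = 61.93°
edge 3: e_3 = (+1.32, -0.09);  n_3 = (-0.0680, -0.9977)
edge 4: e_4 = (+1.15, +0.47);  n_4 = (+0.3783, -0.9257)
∠(n_3, n_4) = 26.13°
δ = |180° − 26.13°| = 153.87°
153.87° > 2α = 61.93°  →  invalid

δ = 153.87°, invalid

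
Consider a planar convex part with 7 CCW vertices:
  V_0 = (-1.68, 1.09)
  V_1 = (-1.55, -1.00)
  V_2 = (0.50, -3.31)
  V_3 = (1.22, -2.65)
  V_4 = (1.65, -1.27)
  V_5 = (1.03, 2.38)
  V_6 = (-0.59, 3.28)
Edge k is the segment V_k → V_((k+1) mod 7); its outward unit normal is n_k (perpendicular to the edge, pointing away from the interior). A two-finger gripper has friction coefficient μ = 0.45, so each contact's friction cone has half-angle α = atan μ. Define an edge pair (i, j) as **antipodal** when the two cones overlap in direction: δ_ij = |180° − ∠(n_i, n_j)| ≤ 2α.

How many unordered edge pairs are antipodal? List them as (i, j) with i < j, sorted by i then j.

count = 7; pairs: (0,3), (0,4), (1,4), (1,5), (2,6), (3,6), (4,6)

α = atan 0.45 = 24.23°;  2α = 48.46°
n_0 = (-0.9981, -0.0621)
n_1 = (-0.7479, -0.6638)
n_2 = (+0.6757, -0.7372)
n_3 = (+0.9547, -0.2975)
n_4 = (+0.9859, +0.1675)
n_5 = (+0.4856, +0.8742)
n_6 = (-0.8952, +0.4456)
  (0,1): δ = 141.97°  ·
  (0,2): δ = 51.05°  ·
  (0,3): δ = 20.87°  ✓
  (0,4): δ = 6.08°  ✓
  (0,5): δ = 57.39°  ·
  (0,6): δ = 149.98°  ·
  (1,2): δ = 89.08°  ·
  (1,3): δ = 58.89°  ·
  (1,4): δ = 31.95°  ✓
  (1,5): δ = 19.36°  ✓
  (1,6): δ = 111.95°  ·
  (2,3): δ = 149.82°  ·
  (2,4): δ = 122.87°  ·
  (2,5): δ = 71.57°  ·
  (2,6): δ = 21.03°  ✓
  (3,4): δ = 153.05°  ·
  (3,5): δ = 101.75°  ·
  (3,6): δ = 9.15°  ✓
  (4,5): δ = 128.70°  ·
  (4,6): δ = 36.10°  ✓
  (5,6): δ = 87.41°  ·
antipodal pairs: 7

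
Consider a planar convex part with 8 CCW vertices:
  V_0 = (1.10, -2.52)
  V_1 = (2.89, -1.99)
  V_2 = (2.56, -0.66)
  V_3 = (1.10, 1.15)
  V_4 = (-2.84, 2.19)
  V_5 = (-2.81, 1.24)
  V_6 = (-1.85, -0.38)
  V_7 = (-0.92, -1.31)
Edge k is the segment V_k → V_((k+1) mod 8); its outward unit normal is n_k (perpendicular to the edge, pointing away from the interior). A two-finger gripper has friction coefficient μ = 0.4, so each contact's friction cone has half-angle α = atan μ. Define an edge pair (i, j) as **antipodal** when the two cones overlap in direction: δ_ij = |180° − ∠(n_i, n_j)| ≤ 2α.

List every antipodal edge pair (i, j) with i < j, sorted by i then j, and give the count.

count = 10; pairs: (0,3), (1,4), (1,5), (1,6), (2,4), (2,5), (2,6), (2,7), (3,6), (3,7)

α = atan 0.4 = 21.80°;  2α = 43.60°
n_0 = (+0.2839, -0.9589)
n_1 = (+0.9706, +0.2408)
n_2 = (+0.7783, +0.6278)
n_3 = (+0.2552, +0.9669)
n_4 = (-0.9995, -0.0316)
n_5 = (-0.8603, -0.5098)
n_6 = (-0.7071, -0.7071)
n_7 = (-0.5139, -0.8579)
  (0,1): δ = 92.56°  ·
  (0,2): δ = 67.60°  ·
  (0,3): δ = 31.28°  ✓
  (0,4): δ = 75.32°  ·
  (0,5): δ = 104.16°  ·
  (0,6): δ = 118.51°  ·
  (0,7): δ = 132.58°  ·
  (1,2): δ = 155.04°  ·
  (1,3): δ = 118.72°  ·
  (1,4): δ = 12.13°  ✓
  (1,5): δ = 16.72°  ✓
  (1,6): δ = 31.07°  ✓
  (1,7): δ = 45.14°  ·
  (2,3): δ = 143.68°  ·
  (2,4): δ = 37.08°  ✓
  (2,5): δ = 8.24°  ✓
  (2,6): δ = 6.11°  ✓
  (2,7): δ = 20.19°  ✓
  (3,4): δ = 73.40°  ·
  (3,5): δ = 44.56°  ·
  (3,6): δ = 30.21°  ✓
  (3,7): δ = 16.14°  ✓
  (4,5): δ = 151.16°  ·
  (4,6): δ = 136.81°  ·
  (4,7): δ = 122.73°  ·
  (5,6): δ = 165.65°  ·
  (5,7): δ = 151.57°  ·
  (6,7): δ = 165.92°  ·
antipodal pairs: 10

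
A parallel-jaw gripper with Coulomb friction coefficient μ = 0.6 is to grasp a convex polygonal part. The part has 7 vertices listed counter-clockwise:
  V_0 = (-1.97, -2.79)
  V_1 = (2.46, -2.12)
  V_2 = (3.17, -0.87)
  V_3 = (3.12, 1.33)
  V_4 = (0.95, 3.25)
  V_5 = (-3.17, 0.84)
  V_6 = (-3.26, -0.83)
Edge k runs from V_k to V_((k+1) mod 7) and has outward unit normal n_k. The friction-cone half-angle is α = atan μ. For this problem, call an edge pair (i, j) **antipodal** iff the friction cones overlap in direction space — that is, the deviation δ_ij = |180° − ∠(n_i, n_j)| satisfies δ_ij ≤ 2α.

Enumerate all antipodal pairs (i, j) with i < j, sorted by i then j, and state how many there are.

α = atan 0.6 = 30.96°;  2α = 61.93°
n_0 = (+0.1495, -0.9888)
n_1 = (+0.8695, -0.4939)
n_2 = (+0.9997, +0.0227)
n_3 = (+0.6626, +0.7489)
n_4 = (-0.5049, +0.8632)
n_5 = (-0.9986, +0.0538)
n_6 = (-0.8353, -0.5498)
  (0,1): δ = 128.20°  ·
  (0,2): δ = 97.30°  ·
  (0,3): δ = 50.10°  ✓
  (0,4): δ = 21.73°  ✓
  (0,5): δ = 78.31°  ·
  (0,6): δ = 114.75°  ·
  (1,2): δ = 149.10°  ·
  (1,3): δ = 101.91°  ·
  (1,4): δ = 30.08°  ✓
  (1,5): δ = 26.51°  ✓
  (1,6): δ = 62.95°  ·
  (2,3): δ = 132.80°  ·
  (2,4): δ = 60.98°  ✓
  (2,5): δ = 4.39°  ✓
  (2,6): δ = 32.05°  ✓
  (3,4): δ = 108.17°  ·
  (3,5): δ = 51.58°  ✓
  (3,6): δ = 15.15°  ✓
  (4,5): δ = 123.41°  ·
  (4,6): δ = 86.97°  ·
  (5,6): δ = 143.56°  ·
antipodal pairs: 9

count = 9; pairs: (0,3), (0,4), (1,4), (1,5), (2,4), (2,5), (2,6), (3,5), (3,6)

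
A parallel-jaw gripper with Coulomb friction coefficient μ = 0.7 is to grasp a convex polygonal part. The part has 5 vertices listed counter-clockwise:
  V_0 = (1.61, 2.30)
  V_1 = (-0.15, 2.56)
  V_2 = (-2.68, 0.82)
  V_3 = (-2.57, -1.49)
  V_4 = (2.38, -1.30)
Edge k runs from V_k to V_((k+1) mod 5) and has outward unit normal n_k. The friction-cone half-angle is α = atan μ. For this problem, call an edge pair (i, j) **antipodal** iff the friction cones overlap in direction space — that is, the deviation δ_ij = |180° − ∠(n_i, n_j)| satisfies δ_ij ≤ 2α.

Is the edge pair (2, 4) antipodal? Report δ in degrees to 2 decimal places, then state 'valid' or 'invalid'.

δ = 9.35°, valid

α = atan 0.7 = 34.99°;  2α = 69.98°
edge 2: e_2 = (+0.11, -2.31);  n_2 = (-0.9989, -0.0476)
edge 4: e_4 = (-0.77, +3.60);  n_4 = (+0.9779, +0.2092)
∠(n_2, n_4) = 170.65°
δ = |180° − 170.65°| = 9.35°
9.35° ≤ 2α = 69.98°  →  valid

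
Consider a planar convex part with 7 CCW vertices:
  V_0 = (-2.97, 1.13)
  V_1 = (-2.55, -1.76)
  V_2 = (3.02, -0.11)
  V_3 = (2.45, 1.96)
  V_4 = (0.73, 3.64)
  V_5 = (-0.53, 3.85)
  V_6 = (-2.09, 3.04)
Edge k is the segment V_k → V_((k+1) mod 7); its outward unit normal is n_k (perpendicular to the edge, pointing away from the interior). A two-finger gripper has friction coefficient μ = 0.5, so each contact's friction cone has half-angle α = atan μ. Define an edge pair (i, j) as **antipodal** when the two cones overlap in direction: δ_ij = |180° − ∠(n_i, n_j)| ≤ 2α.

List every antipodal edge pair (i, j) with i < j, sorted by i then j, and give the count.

α = atan 0.5 = 26.57°;  2α = 53.13°
n_0 = (-0.9896, -0.1438)
n_1 = (+0.2840, -0.9588)
n_2 = (+0.9641, +0.2655)
n_3 = (+0.6987, +0.7154)
n_4 = (+0.1644, +0.9864)
n_5 = (-0.4608, +0.8875)
n_6 = (-0.9082, +0.4185)
  (0,1): δ = 81.77°  ·
  (0,2): δ = 7.13°  ✓
  (0,3): δ = 37.41°  ✓
  (0,4): δ = 72.27°  ·
  (0,5): δ = 109.17°  ·
  (0,6): δ = 146.99°  ·
  (1,2): δ = 91.11°  ·
  (1,3): δ = 60.83°  ·
  (1,4): δ = 25.96°  ✓
  (1,5): δ = 10.94°  ✓
  (1,6): δ = 48.76°  ✓
  (2,3): δ = 149.72°  ·
  (2,4): δ = 114.86°  ·
  (2,5): δ = 77.96°  ·
  (2,6): δ = 40.13°  ✓
  (3,4): δ = 145.14°  ·
  (3,5): δ = 108.23°  ·
  (3,6): δ = 70.41°  ·
  (4,5): δ = 143.10°  ·
  (4,6): δ = 105.27°  ·
  (5,6): δ = 142.18°  ·
antipodal pairs: 6

count = 6; pairs: (0,2), (0,3), (1,4), (1,5), (1,6), (2,6)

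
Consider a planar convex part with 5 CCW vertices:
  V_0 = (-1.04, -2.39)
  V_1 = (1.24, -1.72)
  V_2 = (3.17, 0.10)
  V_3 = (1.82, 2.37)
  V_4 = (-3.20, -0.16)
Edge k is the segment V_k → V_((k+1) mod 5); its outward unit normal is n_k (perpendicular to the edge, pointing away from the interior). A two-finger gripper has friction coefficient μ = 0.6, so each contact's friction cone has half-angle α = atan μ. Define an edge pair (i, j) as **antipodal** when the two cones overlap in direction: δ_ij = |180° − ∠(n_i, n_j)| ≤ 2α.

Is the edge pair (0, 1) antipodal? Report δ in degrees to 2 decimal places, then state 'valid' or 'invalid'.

α = atan 0.6 = 30.96°;  2α = 61.93°
edge 0: e_0 = (+2.28, +0.67);  n_0 = (+0.2819, -0.9594)
edge 1: e_1 = (+1.93, +1.82);  n_1 = (+0.6861, -0.7275)
∠(n_0, n_1) = 26.94°
δ = |180° − 26.94°| = 153.06°
153.06° > 2α = 61.93°  →  invalid

δ = 153.06°, invalid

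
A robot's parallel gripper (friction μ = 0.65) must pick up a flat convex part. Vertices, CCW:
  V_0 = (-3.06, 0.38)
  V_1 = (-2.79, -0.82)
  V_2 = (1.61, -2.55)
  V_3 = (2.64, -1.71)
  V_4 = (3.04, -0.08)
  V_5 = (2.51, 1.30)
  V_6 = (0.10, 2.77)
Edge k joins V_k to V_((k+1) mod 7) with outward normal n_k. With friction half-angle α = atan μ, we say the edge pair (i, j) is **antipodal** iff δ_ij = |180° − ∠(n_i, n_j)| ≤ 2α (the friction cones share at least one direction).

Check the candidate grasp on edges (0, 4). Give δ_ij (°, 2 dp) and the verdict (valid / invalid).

δ = 8.33°, valid

α = atan 0.65 = 33.02°;  2α = 66.05°
edge 0: e_0 = (+0.27, -1.20);  n_0 = (-0.9756, -0.2195)
edge 4: e_4 = (-0.53, +1.38);  n_4 = (+0.9335, +0.3585)
∠(n_0, n_4) = 171.67°
δ = |180° − 171.67°| = 8.33°
8.33° ≤ 2α = 66.05°  →  valid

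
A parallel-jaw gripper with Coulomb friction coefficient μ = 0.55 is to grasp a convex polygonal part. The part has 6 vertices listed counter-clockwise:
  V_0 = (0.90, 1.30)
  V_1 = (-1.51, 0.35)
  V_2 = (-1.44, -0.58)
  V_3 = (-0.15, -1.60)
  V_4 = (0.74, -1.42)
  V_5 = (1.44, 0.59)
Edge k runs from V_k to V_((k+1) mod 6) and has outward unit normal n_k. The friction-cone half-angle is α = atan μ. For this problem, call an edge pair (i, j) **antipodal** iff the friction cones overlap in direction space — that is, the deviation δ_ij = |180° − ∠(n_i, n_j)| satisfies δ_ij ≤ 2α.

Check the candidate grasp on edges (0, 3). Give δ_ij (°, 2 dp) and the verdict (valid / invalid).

α = atan 0.55 = 28.81°;  2α = 57.62°
edge 0: e_0 = (-2.41, -0.95);  n_0 = (-0.3667, +0.9303)
edge 3: e_3 = (+0.89, +0.18);  n_3 = (+0.1982, -0.9802)
∠(n_0, n_3) = 169.92°
δ = |180° − 169.92°| = 10.08°
10.08° ≤ 2α = 57.62°  →  valid

δ = 10.08°, valid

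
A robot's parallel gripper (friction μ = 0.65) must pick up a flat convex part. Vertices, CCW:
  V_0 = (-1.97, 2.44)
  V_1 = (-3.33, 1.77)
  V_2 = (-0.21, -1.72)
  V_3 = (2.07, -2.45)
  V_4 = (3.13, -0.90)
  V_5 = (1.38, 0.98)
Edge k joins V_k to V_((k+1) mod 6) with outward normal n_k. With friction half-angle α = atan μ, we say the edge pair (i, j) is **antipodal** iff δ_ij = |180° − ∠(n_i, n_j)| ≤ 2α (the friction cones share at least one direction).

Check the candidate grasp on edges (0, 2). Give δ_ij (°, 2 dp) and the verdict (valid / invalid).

α = atan 0.65 = 33.02°;  2α = 66.05°
edge 0: e_0 = (-1.36, -0.67);  n_0 = (-0.4419, +0.8971)
edge 2: e_2 = (+2.28, -0.73);  n_2 = (-0.3049, -0.9524)
∠(n_0, n_2) = 136.02°
δ = |180° − 136.02°| = 43.98°
43.98° ≤ 2α = 66.05°  →  valid

δ = 43.98°, valid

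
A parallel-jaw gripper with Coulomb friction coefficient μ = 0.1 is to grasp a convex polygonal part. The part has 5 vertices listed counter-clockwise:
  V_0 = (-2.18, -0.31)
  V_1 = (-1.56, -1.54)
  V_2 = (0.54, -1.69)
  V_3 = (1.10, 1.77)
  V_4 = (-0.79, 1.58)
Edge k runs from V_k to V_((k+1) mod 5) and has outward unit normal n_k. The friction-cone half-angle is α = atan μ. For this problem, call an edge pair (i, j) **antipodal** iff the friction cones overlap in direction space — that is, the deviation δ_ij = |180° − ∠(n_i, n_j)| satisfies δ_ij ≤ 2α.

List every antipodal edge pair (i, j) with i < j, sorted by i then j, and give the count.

α = atan 0.1 = 5.71°;  2α = 11.42°
n_0 = (-0.8930, -0.4501)
n_1 = (-0.0712, -0.9975)
n_2 = (+0.9872, -0.1598)
n_3 = (-0.1000, +0.9950)
n_4 = (-0.8056, +0.5925)
  (0,1): δ = 120.84°  ·
  (0,2): δ = 35.94°  ·
  (0,3): δ = 68.99°  ·
  (0,4): δ = 116.92°  ·
  (1,2): δ = 95.11°  ·
  (1,3): δ = 9.83°  ✓
  (1,4): δ = 57.75°  ·
  (2,3): δ = 75.07°  ·
  (2,4): δ = 27.14°  ·
  (3,4): δ = 132.07°  ·
antipodal pairs: 1

count = 1; pairs: (1,3)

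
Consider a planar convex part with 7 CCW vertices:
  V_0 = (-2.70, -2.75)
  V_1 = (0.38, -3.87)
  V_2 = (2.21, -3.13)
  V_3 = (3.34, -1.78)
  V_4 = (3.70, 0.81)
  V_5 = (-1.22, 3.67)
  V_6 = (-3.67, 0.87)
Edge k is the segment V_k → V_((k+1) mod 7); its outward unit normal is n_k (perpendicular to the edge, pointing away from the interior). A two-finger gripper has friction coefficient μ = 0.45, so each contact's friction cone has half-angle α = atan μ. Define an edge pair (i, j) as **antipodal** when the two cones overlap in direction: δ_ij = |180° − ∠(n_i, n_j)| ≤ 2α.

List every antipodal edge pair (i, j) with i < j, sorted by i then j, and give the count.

count = 6; pairs: (0,4), (1,5), (2,5), (3,5), (3,6), (4,6)

α = atan 0.45 = 24.23°;  2α = 48.46°
n_0 = (-0.3417, -0.9398)
n_1 = (+0.3749, -0.9271)
n_2 = (+0.7668, -0.6419)
n_3 = (+0.9905, -0.1377)
n_4 = (+0.5026, +0.8645)
n_5 = (-0.7526, +0.6585)
n_6 = (-0.9659, -0.2588)
  (0,1): δ = 138.00°  ·
  (0,2): δ = 109.95°  ·
  (0,3): δ = 77.93°  ·
  (0,4): δ = 10.19°  ✓
  (0,5): δ = 68.80°  ·
  (0,6): δ = 124.98°  ·
  (1,2): δ = 151.95°  ·
  (1,3): δ = 119.93°  ·
  (1,4): δ = 52.19°  ·
  (1,5): δ = 26.80°  ✓
  (1,6): δ = 82.98°  ·
  (2,3): δ = 147.98°  ·
  (2,4): δ = 80.24°  ·
  (2,5): δ = 1.26°  ✓
  (2,6): δ = 54.93°  ·
  (3,4): δ = 112.26°  ·
  (3,5): δ = 33.27°  ✓
  (3,6): δ = 22.91°  ✓
  (4,5): δ = 101.02°  ·
  (4,6): δ = 44.83°  ✓
  (5,6): δ = 123.81°  ·
antipodal pairs: 6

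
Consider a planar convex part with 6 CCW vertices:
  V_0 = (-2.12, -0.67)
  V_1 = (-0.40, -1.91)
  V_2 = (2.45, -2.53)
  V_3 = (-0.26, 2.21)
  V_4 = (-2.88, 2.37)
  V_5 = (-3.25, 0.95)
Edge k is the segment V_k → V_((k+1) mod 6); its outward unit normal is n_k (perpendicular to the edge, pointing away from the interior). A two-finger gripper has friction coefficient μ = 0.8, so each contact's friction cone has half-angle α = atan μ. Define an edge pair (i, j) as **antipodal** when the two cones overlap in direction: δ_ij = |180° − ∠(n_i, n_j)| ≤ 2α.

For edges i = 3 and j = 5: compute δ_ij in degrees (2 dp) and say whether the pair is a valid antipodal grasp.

δ = 51.61°, valid

α = atan 0.8 = 38.66°;  2α = 77.32°
edge 3: e_3 = (-2.62, +0.16);  n_3 = (+0.0610, +0.9981)
edge 5: e_5 = (+1.13, -1.62);  n_5 = (-0.8202, -0.5721)
∠(n_3, n_5) = 128.39°
δ = |180° − 128.39°| = 51.61°
51.61° ≤ 2α = 77.32°  →  valid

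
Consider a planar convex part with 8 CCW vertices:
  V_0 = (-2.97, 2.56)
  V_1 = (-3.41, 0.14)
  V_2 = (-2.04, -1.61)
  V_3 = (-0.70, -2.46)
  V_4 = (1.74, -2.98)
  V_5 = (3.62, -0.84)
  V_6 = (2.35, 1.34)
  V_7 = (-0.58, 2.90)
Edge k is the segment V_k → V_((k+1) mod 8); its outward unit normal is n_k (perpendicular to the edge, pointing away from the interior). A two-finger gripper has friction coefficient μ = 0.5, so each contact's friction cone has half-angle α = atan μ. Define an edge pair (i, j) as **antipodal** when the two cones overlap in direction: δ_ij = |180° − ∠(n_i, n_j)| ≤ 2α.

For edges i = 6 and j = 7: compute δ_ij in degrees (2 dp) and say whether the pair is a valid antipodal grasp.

α = atan 0.5 = 26.57°;  2α = 53.13°
edge 6: e_6 = (-2.93, +1.56);  n_6 = (+0.4700, +0.8827)
edge 7: e_7 = (-2.39, -0.34);  n_7 = (-0.1408, +0.9900)
∠(n_6, n_7) = 36.13°
δ = |180° − 36.13°| = 143.87°
143.87° > 2α = 53.13°  →  invalid

δ = 143.87°, invalid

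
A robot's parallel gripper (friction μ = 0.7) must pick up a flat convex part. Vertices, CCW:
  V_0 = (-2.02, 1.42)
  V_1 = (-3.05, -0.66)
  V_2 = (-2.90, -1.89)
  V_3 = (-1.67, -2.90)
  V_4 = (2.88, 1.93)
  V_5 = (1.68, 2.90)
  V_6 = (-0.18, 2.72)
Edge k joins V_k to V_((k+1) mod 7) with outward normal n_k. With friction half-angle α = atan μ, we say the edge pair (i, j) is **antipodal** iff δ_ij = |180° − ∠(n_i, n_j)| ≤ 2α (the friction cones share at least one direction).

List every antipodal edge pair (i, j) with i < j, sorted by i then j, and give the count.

count = 7; pairs: (0,3), (1,3), (1,4), (2,4), (2,5), (3,5), (3,6)

α = atan 0.7 = 34.99°;  2α = 69.98°
n_0 = (-0.8961, +0.4438)
n_1 = (-0.9926, -0.1211)
n_2 = (-0.6346, -0.7728)
n_3 = (+0.7279, -0.6857)
n_4 = (+0.6286, +0.7777)
n_5 = (-0.0963, +0.9954)
n_6 = (-0.5770, +0.8167)
  (0,1): δ = 146.70°  ·
  (0,2): δ = 103.05°  ·
  (0,3): δ = 16.95°  ✓
  (0,4): δ = 77.39°  ·
  (0,5): δ = 121.87°  ·
  (0,6): δ = 151.59°  ·
  (1,2): δ = 136.34°  ·
  (1,3): δ = 50.24°  ✓
  (1,4): δ = 44.10°  ✓
  (1,5): δ = 88.57°  ·
  (1,6): δ = 118.29°  ·
  (2,3): δ = 93.90°  ·
  (2,4): δ = 0.44°  ✓
  (2,5): δ = 44.92°  ✓
  (2,6): δ = 74.63°  ·
  (3,4): δ = 85.66°  ·
  (3,5): δ = 41.18°  ✓
  (3,6): δ = 11.47°  ✓
  (4,5): δ = 135.52°  ·
  (4,6): δ = 105.81°  ·
  (5,6): δ = 150.29°  ·
antipodal pairs: 7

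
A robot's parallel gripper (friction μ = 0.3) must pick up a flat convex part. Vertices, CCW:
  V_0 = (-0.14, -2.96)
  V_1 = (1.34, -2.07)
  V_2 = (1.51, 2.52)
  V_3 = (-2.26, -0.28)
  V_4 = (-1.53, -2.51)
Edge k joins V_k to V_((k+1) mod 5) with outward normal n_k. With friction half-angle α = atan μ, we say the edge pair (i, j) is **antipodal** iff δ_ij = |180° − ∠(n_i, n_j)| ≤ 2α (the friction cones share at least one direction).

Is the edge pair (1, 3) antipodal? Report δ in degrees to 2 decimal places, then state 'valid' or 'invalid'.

α = atan 0.3 = 16.70°;  2α = 33.40°
edge 1: e_1 = (+0.17, +4.59);  n_1 = (+0.9993, -0.0370)
edge 3: e_3 = (+0.73, -2.23);  n_3 = (-0.9504, -0.3111)
∠(n_1, n_3) = 159.75°
δ = |180° − 159.75°| = 20.25°
20.25° ≤ 2α = 33.40°  →  valid

δ = 20.25°, valid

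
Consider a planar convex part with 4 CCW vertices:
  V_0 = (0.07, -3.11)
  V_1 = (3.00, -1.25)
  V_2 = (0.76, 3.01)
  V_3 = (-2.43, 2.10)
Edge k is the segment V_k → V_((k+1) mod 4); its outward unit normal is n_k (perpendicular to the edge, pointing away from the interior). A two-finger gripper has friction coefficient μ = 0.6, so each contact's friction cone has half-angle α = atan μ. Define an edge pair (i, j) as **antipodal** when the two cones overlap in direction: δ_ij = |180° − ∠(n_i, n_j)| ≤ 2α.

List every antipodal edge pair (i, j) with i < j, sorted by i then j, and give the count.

α = atan 0.6 = 30.96°;  2α = 61.93°
n_0 = (+0.5359, -0.8443)
n_1 = (+0.8851, +0.4654)
n_2 = (-0.2743, +0.9616)
n_3 = (-0.9016, -0.4326)
  (0,1): δ = 94.67°  ·
  (0,2): δ = 16.49°  ✓
  (0,3): δ = 83.23°  ·
  (1,2): δ = 101.81°  ·
  (1,3): δ = 2.10°  ✓
  (2,3): δ = 80.29°  ·
antipodal pairs: 2

count = 2; pairs: (0,2), (1,3)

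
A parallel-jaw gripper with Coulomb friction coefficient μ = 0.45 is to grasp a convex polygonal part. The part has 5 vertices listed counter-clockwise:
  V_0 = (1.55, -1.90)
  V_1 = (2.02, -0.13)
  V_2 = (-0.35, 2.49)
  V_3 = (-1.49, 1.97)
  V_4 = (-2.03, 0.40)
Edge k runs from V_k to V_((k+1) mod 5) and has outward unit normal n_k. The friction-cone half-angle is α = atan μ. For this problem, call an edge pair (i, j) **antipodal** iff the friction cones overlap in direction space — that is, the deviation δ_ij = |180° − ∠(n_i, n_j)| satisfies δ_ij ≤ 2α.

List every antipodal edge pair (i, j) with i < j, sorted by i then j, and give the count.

α = atan 0.45 = 24.23°;  2α = 48.46°
n_0 = (+0.9665, -0.2566)
n_1 = (+0.7416, +0.6708)
n_2 = (-0.4150, +0.9098)
n_3 = (-0.9456, +0.3252)
n_4 = (-0.5405, -0.8413)
  (0,1): δ = 123.00°  ·
  (0,2): δ = 50.61°  ·
  (0,3): δ = 4.11°  ✓
  (0,4): δ = 72.15°  ·
  (1,2): δ = 107.61°  ·
  (1,3): δ = 61.11°  ·
  (1,4): δ = 15.15°  ✓
  (2,3): δ = 133.50°  ·
  (2,4): δ = 57.24°  ·
  (3,4): δ = 103.74°  ·
antipodal pairs: 2

count = 2; pairs: (0,3), (1,4)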